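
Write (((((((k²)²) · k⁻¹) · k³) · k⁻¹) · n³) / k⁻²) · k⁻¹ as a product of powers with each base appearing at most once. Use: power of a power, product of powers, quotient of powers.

(((((((k²)²) · k⁻¹) · k³) · k⁻¹) · n³) / k⁻²) · k⁻¹
= (((((k⁴ · k⁻¹) · k³) · k⁻¹) · n³) / k⁻²) · k⁻¹    [power of a power]
= ((((k³ · k³) · k⁻¹) · n³) / k⁻²) · k⁻¹    [product of powers]
= (((k⁶ · k⁻¹) · n³) / k⁻²) · k⁻¹    [product of powers]
= ((k⁵ · n³) / k⁻²) · k⁻¹    [product of powers]
= k⁶·n³    [quotient of powers; product of powers]

k⁶·n³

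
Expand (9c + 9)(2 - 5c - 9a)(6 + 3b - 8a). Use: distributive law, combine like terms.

(9c + 9)(2 - 5c - 9a)(6 + 3b - 8a)
= (18c - 45c^2 - 81ac + 18 - 45c - 81a)(6 + 3b - 8a)    [distributive law]
= (-27c - 45c^2 - 81ac + 18 - 81a)(6 + 3b - 8a)    [combine like terms]
= -162c - 81bc + 216ac - 270c^2 - 135bc^2 + 360ac^2 - 486ac - 243abc + 648a^2c + 108 + 54b - 144a - 486a - 243ab + 648a^2    [distributive law]
= -162c - 81bc - 270ac - 270c^2 - 135bc^2 + 360ac^2 - 243abc + 648a^2c + 108 + 54b - 630a - 243ab + 648a^2    [combine like terms]

-162c - 81bc - 270ac - 270c^2 - 135bc^2 + 360ac^2 - 243abc + 648a^2c + 108 + 54b - 630a - 243ab + 648a^2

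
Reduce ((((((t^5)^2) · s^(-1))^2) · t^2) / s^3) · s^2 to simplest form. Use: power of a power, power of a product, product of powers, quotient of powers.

s^(-3)·t^22

((((((t^5)^2) · s^(-1))^2) · t^2) / s^3) · s^2
= ((((((t^5)^2)^2) · ((s^(-1))^2)) · t^2) / s^3) · s^2    [power of a product]
= (((((t^5)^4) · ((s^(-1))^2)) · t^2) / s^3) · s^2    [power of a power]
= (((t^20 · ((s^(-1))^2)) · t^2) / s^3) · s^2    [power of a power]
= (((t^20 · s^(-2)) · t^2) / s^3) · s^2    [power of a power]
= s^(-3)·t^22    [quotient of powers; product of powers]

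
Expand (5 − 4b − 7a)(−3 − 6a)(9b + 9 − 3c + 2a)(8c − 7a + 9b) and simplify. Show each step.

(5 − 4b − 7a)(−3 − 6a)(9b + 9 − 3c + 2a)(8c − 7a + 9b)
= (−15 − 30a + 12b + 24ab + 21a + 42a²)(9b + 9 − 3c + 2a)(8c − 7a + 9b)    [distributive law]
= (−15 − 9a + 12b + 24ab + 42a²)(9b + 9 − 3c + 2a)(8c − 7a + 9b)    [combine like terms]
= (−135b − 135 + 45c − 30a − 81ab − 81a + 27ac − 18a² + 108b² + 108b − 36bc + 24ab + 216ab² + 216ab − 72abc + 48a²b + 378a²b + 378a² − 126a²c + 84a³)(8c − 7a + 9b)    [distributive law]
= (−27b − 135 + 45c − 111a + 159ab + 27ac + 360a² + 108b² − 36bc + 216ab² − 72abc + 426a²b − 126a²c + 84a³)(8c − 7a + 9b)    [combine like terms]
= −216bc + 189ab − 243b² − 1080c + 945a − 1215b + 360c² − 315ac + 405bc − 888ac + 777a² − 999ab + 1272abc − 1113a²b + 1431ab² + 216ac² − 189a²c + 243abc + 2880a²c − 2520a³ + 3240a²b + 864b²c − 756ab² + 972b³ − 288bc² + 252abc − 324b²c + 1728ab²c − 1512a²b² + 1944ab³ − 576abc² + 504a²bc − 648ab²c + 3408a²bc − 2982a³b + 3834a²b² − 1008a²c² + 882a³c − 1134a²bc + 672a³c − 588a⁴ + 756a³b    [distributive law]
= 189bc − 810ab − 243b² − 1080c + 945a − 1215b + 360c² − 1203ac + 777a² + 1767abc + 2127a²b + 675ab² + 216ac² + 2691a²c − 2520a³ + 540b²c + 972b³ − 288bc² + 1080ab²c + 2322a²b² + 1944ab³ − 576abc² + 2778a²bc − 2226a³b − 1008a²c² + 1554a³c − 588a⁴    [combine like terms]

189bc − 810ab − 243b² − 1080c + 945a − 1215b + 360c² − 1203ac + 777a² + 1767abc + 2127a²b + 675ab² + 216ac² + 2691a²c − 2520a³ + 540b²c + 972b³ − 288bc² + 1080ab²c + 2322a²b² + 1944ab³ − 576abc² + 2778a²bc − 2226a³b − 1008a²c² + 1554a³c − 588a⁴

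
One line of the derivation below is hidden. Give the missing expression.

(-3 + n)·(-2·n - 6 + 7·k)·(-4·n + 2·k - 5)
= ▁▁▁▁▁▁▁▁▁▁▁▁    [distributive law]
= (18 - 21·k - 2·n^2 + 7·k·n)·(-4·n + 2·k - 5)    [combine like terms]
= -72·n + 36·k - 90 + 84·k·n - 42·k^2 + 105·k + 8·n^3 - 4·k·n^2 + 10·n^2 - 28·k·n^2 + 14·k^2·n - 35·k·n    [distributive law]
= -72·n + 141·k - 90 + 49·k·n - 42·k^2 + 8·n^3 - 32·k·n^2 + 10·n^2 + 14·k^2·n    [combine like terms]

By distributive law:

(6·n + 18 - 21·k - 2·n^2 - 6·n + 7·k·n)·(-4·n + 2·k - 5)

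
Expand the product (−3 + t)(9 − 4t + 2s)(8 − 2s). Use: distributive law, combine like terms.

(−3 + t)(9 − 4t + 2s)(8 − 2s)
= (−27 + 12t − 6s + 9t − 4t² + 2st)(8 − 2s)    [distributive law]
= (−27 + 21t − 6s − 4t² + 2st)(8 − 2s)    [combine like terms]
= −216 + 54s + 168t − 42st − 48s + 12s² − 32t² + 8st² + 16st − 4s²t    [distributive law]
= −216 + 6s + 168t − 26st + 12s² − 32t² + 8st² − 4s²t    [combine like terms]

−216 + 6s + 168t − 26st + 12s² − 32t² + 8st² − 4s²t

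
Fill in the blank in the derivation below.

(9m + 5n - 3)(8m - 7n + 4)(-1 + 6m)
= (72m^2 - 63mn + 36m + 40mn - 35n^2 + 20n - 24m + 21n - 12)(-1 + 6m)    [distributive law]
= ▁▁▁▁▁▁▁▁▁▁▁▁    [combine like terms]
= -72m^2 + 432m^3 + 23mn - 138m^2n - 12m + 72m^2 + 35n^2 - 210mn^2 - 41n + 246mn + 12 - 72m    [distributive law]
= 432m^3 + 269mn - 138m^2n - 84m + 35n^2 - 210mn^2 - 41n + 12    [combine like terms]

After combine like terms, the bracketed line is:

(72m^2 - 23mn + 12m - 35n^2 + 41n - 12)(-1 + 6m)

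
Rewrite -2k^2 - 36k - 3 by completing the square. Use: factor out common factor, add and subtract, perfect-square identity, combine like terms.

-2k^2 - 36k - 3
= -2(k^2 + 18k) - 3    [factor out -2 from the k-terms]
= -2(k^2 + 18k + 81 - 81) - 3    [add and subtract 81 inside the bracket]
= -2(k + 9)^2 + 162 - 3    [perfect-square identity]
= -2(k + 9)^2 + 159    [combine constants]

-2(k + 9)^2 + 159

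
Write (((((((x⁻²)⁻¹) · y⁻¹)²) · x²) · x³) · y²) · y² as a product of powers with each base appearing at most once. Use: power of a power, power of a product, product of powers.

(((((((x⁻²)⁻¹) · y⁻¹)²) · x²) · x³) · y²) · y²
= (((((((x⁻²)⁻¹)²) · ((y⁻¹)²)) · x²) · x³) · y²) · y²    [power of a product]
= ((((((x⁻²)⁻²) · ((y⁻¹)²)) · x²) · x³) · y²) · y²    [power of a power]
= ((((x⁴ · ((y⁻¹)²)) · x²) · x³) · y²) · y²    [power of a power]
= ((((x⁴ · y⁻²) · x²) · x³) · y²) · y²    [power of a power]
= x⁹·y²    [product of powers]

x⁹·y²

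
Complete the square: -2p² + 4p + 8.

-2p² + 4p + 8
= -2(p² - 2p) + 8    [factor out -2 from the p-terms]
= -2(p² - 2p + 1 - 1) + 8    [add and subtract 1 inside the bracket]
= -2(p - 1)² + 2 + 8    [perfect-square identity]
= -2(p - 1)² + 10    [combine constants]

-2(p - 1)² + 10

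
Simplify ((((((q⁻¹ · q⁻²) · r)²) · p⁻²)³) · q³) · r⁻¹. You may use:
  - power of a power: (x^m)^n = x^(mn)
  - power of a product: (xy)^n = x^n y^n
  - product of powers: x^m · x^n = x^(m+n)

((((((q⁻¹ · q⁻²) · r)²) · p⁻²)³) · q³) · r⁻¹
= ((((((q⁻¹ · q⁻²) · r)²)³) · ((p⁻²)³)) · q³) · r⁻¹    [power of a product]
= (((((q⁻¹ · q⁻²) · r)⁶) · ((p⁻²)³)) · q³) · r⁻¹    [power of a power]
= (((((q⁻¹ · q⁻²)⁶) · (r⁶)) · ((p⁻²)³)) · q³) · r⁻¹    [power of a product]
= ((((((q⁻¹)⁶) · ((q⁻²)⁶)) · (r⁶)) · ((p⁻²)³)) · q³) · r⁻¹    [power of a product]
= ((((q⁻⁶ · ((q⁻²)⁶)) · (r⁶)) · ((p⁻²)³)) · q³) · r⁻¹    [power of a power]
= ((((q⁻⁶ · q⁻¹²) · (r⁶)) · ((p⁻²)³)) · q³) · r⁻¹    [power of a power]
= (((q⁻¹⁸ · (r⁶)) · ((p⁻²)³)) · q³) · r⁻¹    [product of powers]
= (((q⁻¹⁸ · r⁶) · p⁻⁶) · q³) · r⁻¹    [power of a power]
= p⁻⁶q⁻¹⁵r⁵    [product of powers]

p⁻⁶q⁻¹⁵r⁵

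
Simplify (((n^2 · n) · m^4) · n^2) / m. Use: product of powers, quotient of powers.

m^3·n^5

(((n^2 · n) · m^4) · n^2) / m
= ((n^3 · m^4) · n^2) / m    [product of powers]
= m^3·n^5    [quotient of powers; product of powers]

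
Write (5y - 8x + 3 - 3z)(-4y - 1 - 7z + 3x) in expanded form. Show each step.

-20y^2 - 17y - 23yz + 47xy + 17x + 47xz - 24x^2 - 3 - 18z + 21z^2

(5y - 8x + 3 - 3z)(-4y - 1 - 7z + 3x)
= -20y^2 - 5y - 35yz + 15xy + 32xy + 8x + 56xz - 24x^2 - 12y - 3 - 21z + 9x + 12yz + 3z + 21z^2 - 9xz    [distributive law]
= -20y^2 - 17y - 23yz + 47xy + 17x + 47xz - 24x^2 - 3 - 18z + 21z^2    [combine like terms]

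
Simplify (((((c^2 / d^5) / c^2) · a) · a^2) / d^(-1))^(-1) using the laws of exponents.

(((((c^2 / d^5) / c^2) · a) · a^2) / d^(-1))^(-1)
= (((((c^2 / d^5) / c^2) · a) · a^2)^(-1)) / ((d^(-1))^(-1))    [power of a quotient]
= (((((c^2 / d^5) / c^2) · a)^(-1)) · ((a^2)^(-1))) / ((d^(-1))^(-1))    [power of a product]
= (((((c^2 / d^5) / c^2)^(-1)) · (a^(-1))) · ((a^2)^(-1))) / ((d^(-1))^(-1))    [power of a product]
= (((((c^2 / d^5)^(-1)) / ((c^2)^(-1))) · (a^(-1))) · ((a^2)^(-1))) / ((d^(-1))^(-1))    [power of a quotient]
= ((((((c^2)^(-1)) / ((d^5)^(-1))) / ((c^2)^(-1))) · (a^(-1))) · ((a^2)^(-1))) / ((d^(-1))^(-1))    [power of a quotient]
= ((((c^(-2) / ((d^5)^(-1))) / ((c^2)^(-1))) · (a^(-1))) · ((a^2)^(-1))) / ((d^(-1))^(-1))    [power of a power]
= ((((c^(-2) / d^(-5)) / ((c^2)^(-1))) · (a^(-1))) · ((a^2)^(-1))) / ((d^(-1))^(-1))    [power of a power]
= ((((c^(-2) / d^(-5)) / c^(-2)) · (a^(-1))) · ((a^2)^(-1))) / ((d^(-1))^(-1))    [power of a power]
= ((((c^(-2) / d^(-5)) / c^(-2)) · a^(-1)) · a^(-2)) / ((d^(-1))^(-1))    [power of a power]
= ((((c^(-2) / d^(-5)) / c^(-2)) · a^(-1)) · a^(-2)) / d    [power of a power]
= a^(-3)d^4    [quotient of powers; product of powers]

a^(-3)d^4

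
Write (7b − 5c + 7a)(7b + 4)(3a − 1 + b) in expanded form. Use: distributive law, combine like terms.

(7b − 5c + 7a)(7b + 4)(3a − 1 + b)
= (49b^2 + 28b − 35bc − 20c + 49ab + 28a)(3a − 1 + b)    [distributive law]
= 147ab^2 − 49b^2 + 49b^3 + 84ab − 28b + 28b^2 − 105abc + 35bc − 35b^2c − 60ac + 20c − 20bc + 147a^2b − 49ab + 49ab^2 + 84a^2 − 28a + 28ab    [distributive law]
= 196ab^2 − 21b^2 + 49b^3 + 63ab − 28b − 105abc + 15bc − 35b^2c − 60ac + 20c + 147a^2b + 84a^2 − 28a    [combine like terms]

196ab^2 − 21b^2 + 49b^3 + 63ab − 28b − 105abc + 15bc − 35b^2c − 60ac + 20c + 147a^2b + 84a^2 − 28a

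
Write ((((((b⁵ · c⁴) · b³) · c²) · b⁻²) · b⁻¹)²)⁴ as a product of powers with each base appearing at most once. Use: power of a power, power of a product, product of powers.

b⁴⁰c⁴⁸

((((((b⁵ · c⁴) · b³) · c²) · b⁻²) · b⁻¹)²)⁴
= (((((b⁵ · c⁴) · b³) · c²) · b⁻²) · b⁻¹)⁸    [power of a power]
= (((((b⁵ · c⁴) · b³) · c²) · b⁻²)⁸) · ((b⁻¹)⁸)    [power of a product]
= (((((b⁵ · c⁴) · b³) · c²)⁸) · ((b⁻²)⁸)) · ((b⁻¹)⁸)    [power of a product]
= (((((b⁵ · c⁴) · b³)⁸) · ((c²)⁸)) · ((b⁻²)⁸)) · ((b⁻¹)⁸)    [power of a product]
= (((((b⁵ · c⁴)⁸) · ((b³)⁸)) · ((c²)⁸)) · ((b⁻²)⁸)) · ((b⁻¹)⁸)    [power of a product]
= ((((((b⁵)⁸) · ((c⁴)⁸)) · ((b³)⁸)) · ((c²)⁸)) · ((b⁻²)⁸)) · ((b⁻¹)⁸)    [power of a product]
= ((((b⁴⁰ · ((c⁴)⁸)) · ((b³)⁸)) · ((c²)⁸)) · ((b⁻²)⁸)) · ((b⁻¹)⁸)    [power of a power]
= ((((b⁴⁰ · c³²) · ((b³)⁸)) · ((c²)⁸)) · ((b⁻²)⁸)) · ((b⁻¹)⁸)    [power of a power]
= ((((b⁴⁰ · c³²) · b²⁴) · ((c²)⁸)) · ((b⁻²)⁸)) · ((b⁻¹)⁸)    [power of a power]
= ((((b⁴⁰ · c³²) · b²⁴) · c¹⁶) · ((b⁻²)⁸)) · ((b⁻¹)⁸)    [power of a power]
= ((((b⁴⁰ · c³²) · b²⁴) · c¹⁶) · b⁻¹⁶) · ((b⁻¹)⁸)    [power of a power]
= ((((b⁴⁰ · c³²) · b²⁴) · c¹⁶) · b⁻¹⁶) · b⁻⁸    [power of a power]
= b⁴⁰c⁴⁸    [product of powers]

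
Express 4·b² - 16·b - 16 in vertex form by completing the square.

4·b² - 16·b - 16
= 4(b² - 4·b) - 16    [factor out 4 from the b-terms]
= 4(b² - 4·b + 4 - 4) - 16    [add and subtract 4 inside the bracket]
= 4(b - 2)² - 16 - 16    [perfect-square identity]
= 4(b - 2)² - 32    [combine constants]

4(b - 2)² - 32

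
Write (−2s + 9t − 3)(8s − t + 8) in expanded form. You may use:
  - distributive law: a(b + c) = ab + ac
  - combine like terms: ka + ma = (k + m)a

−16s² + 74st − 40s − 9t² + 75t − 24

(−2s + 9t − 3)(8s − t + 8)
= −16s² + 2st − 16s + 72st − 9t² + 72t − 24s + 3t − 24    [distributive law]
= −16s² + 74st − 40s − 9t² + 75t − 24    [combine like terms]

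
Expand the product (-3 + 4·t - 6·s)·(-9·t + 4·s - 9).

-9·t + 42·s + 27 - 36·t² + 70·s·t - 24·s²

(-3 + 4·t - 6·s)·(-9·t + 4·s - 9)
= 27·t - 12·s + 27 - 36·t² + 16·s·t - 36·t + 54·s·t - 24·s² + 54·s    [distributive law]
= -9·t + 42·s + 27 - 36·t² + 70·s·t - 24·s²    [combine like terms]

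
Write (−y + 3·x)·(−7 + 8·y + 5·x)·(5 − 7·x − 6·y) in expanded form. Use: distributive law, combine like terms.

35·y + 172·x·y − 82·y^2 − 58·x·y^2 + 48·y^3 − 223·x^2·y − 105·x + 222·x^2 − 105·x^3

(−y + 3·x)·(−7 + 8·y + 5·x)·(5 − 7·x − 6·y)
= (7·y − 8·y^2 − 5·x·y − 21·x + 24·x·y + 15·x^2)·(5 − 7·x − 6·y)    [distributive law]
= (7·y − 8·y^2 + 19·x·y − 21·x + 15·x^2)·(5 − 7·x − 6·y)    [combine like terms]
= 35·y − 49·x·y − 42·y^2 − 40·y^2 + 56·x·y^2 + 48·y^3 + 95·x·y − 133·x^2·y − 114·x·y^2 − 105·x + 147·x^2 + 126·x·y + 75·x^2 − 105·x^3 − 90·x^2·y    [distributive law]
= 35·y + 172·x·y − 82·y^2 − 58·x·y^2 + 48·y^3 − 223·x^2·y − 105·x + 222·x^2 − 105·x^3    [combine like terms]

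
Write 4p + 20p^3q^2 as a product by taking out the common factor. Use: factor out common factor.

4p + 20p^3q^2
= 4(p + 5p^3q^2)    [factor out 4]
= 4p(1 + 5p^2q^2)    [factor out p]

4p(1 + 5p^2q^2)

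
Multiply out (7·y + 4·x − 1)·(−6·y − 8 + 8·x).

(7·y + 4·x − 1)·(−6·y − 8 + 8·x)
= −42·y² − 56·y + 56·x·y − 24·x·y − 32·x + 32·x² + 6·y + 8 − 8·x    [distributive law]
= −42·y² − 50·y + 32·x·y − 40·x + 32·x² + 8    [combine like terms]

−42·y² − 50·y + 32·x·y − 40·x + 32·x² + 8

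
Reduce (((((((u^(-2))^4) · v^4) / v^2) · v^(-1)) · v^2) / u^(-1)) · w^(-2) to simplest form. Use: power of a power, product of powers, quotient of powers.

u^(-7)v^3w^(-2)

(((((((u^(-2))^4) · v^4) / v^2) · v^(-1)) · v^2) / u^(-1)) · w^(-2)
= (((((u^(-8) · v^4) / v^2) · v^(-1)) · v^2) / u^(-1)) · w^(-2)    [power of a power]
= u^(-7)v^3w^(-2)    [quotient of powers; product of powers]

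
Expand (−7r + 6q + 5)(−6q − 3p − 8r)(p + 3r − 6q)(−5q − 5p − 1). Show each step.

(−7r + 6q + 5)(−6q − 3p − 8r)(p + 3r − 6q)(−5q − 5p − 1)
= (42qr + 21pr + 56r² − 36q² − 18pq − 48qr − 30q − 15p − 40r)(p + 3r − 6q)(−5q − 5p − 1)    [distributive law]
= (−6qr + 21pr + 56r² − 36q² − 18pq − 30q − 15p − 40r)(p + 3r − 6q)(−5q − 5p − 1)    [combine like terms]
= (−6pqr − 18qr² + 36q²r + 21p²r + 63pr² − 126pqr + 56pr² + 168r³ − 336qr² − 36pq² − 108q²r + 216q³ − 18p²q − 54pqr + 108pq² − 30pq − 90qr + 180q² − 15p² − 45pr + 90pq − 40pr − 120r² + 240qr)(−5q − 5p − 1)    [distributive law]
= (−186pqr − 354qr² − 72q²r + 21p²r + 119pr² + 168r³ + 72pq² + 216q³ − 18p²q + 60pq + 150qr + 180q² − 15p² − 85pr − 120r²)(−5q − 5p − 1)    [combine like terms]
= 930pq²r + 930p²qr + 186pqr + 1770q²r² + 1770pqr² + 354qr² + 360q³r + 360pq²r + 72q²r − 105p²qr − 105p³r − 21p²r − 595pqr² − 595p²r² − 119pr² − 840qr³ − 840pr³ − 168r³ − 360pq³ − 360p²q² − 72pq² − 1080q⁴ − 1080pq³ − 216q³ + 90p²q² + 90p³q + 18p²q − 300pq² − 300p²q − 60pq − 750q²r − 750pqr − 150qr − 900q³ − 900pq² − 180q² + 75p²q + 75p³ + 15p² + 425pqr + 425p²r + 85pr + 600qr² + 600pr² + 120r²    [distributive law]
= 1290pq²r + 825p²qr − 139pqr + 1770q²r² + 1175pqr² + 954qr² + 360q³r − 678q²r − 105p³r + 404p²r − 595p²r² + 481pr² − 840qr³ − 840pr³ − 168r³ − 1440pq³ − 270p²q² − 1272pq² − 1080q⁴ − 1116q³ + 90p³q − 207p²q − 60pq − 150qr − 180q² + 75p³ + 15p² + 85pr + 120r²    [combine like terms]

1290pq²r + 825p²qr − 139pqr + 1770q²r² + 1175pqr² + 954qr² + 360q³r − 678q²r − 105p³r + 404p²r − 595p²r² + 481pr² − 840qr³ − 840pr³ − 168r³ − 1440pq³ − 270p²q² − 1272pq² − 1080q⁴ − 1116q³ + 90p³q − 207p²q − 60pq − 150qr − 180q² + 75p³ + 15p² + 85pr + 120r²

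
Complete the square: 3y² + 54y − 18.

3(y + 9)² − 261

3y² + 54y − 18
= 3(y² + 18y) − 18    [factor out 3 from the y-terms]
= 3(y² + 18y + 81 − 81) − 18    [add and subtract 81 inside the bracket]
= 3(y + 9)² − 243 − 18    [perfect-square identity]
= 3(y + 9)² − 261    [combine constants]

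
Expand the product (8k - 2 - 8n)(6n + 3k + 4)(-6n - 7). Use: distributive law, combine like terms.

(8k - 2 - 8n)(6n + 3k + 4)(-6n - 7)
= (48kn + 24k^2 + 32k - 12n - 6k - 8 - 48n^2 - 24kn - 32n)(-6n - 7)    [distributive law]
= (24kn + 24k^2 + 26k - 44n - 8 - 48n^2)(-6n - 7)    [combine like terms]
= -144kn^2 - 168kn - 144k^2n - 168k^2 - 156kn - 182k + 264n^2 + 308n + 48n + 56 + 288n^3 + 336n^2    [distributive law]
= -144kn^2 - 324kn - 144k^2n - 168k^2 - 182k + 600n^2 + 356n + 56 + 288n^3    [combine like terms]

-144kn^2 - 324kn - 144k^2n - 168k^2 - 182k + 600n^2 + 356n + 56 + 288n^3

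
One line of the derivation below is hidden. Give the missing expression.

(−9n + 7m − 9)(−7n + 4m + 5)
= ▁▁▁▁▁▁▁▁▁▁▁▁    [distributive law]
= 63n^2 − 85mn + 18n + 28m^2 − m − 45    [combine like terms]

After distributive law, the bracketed line is:

63n^2 − 36mn − 45n − 49mn + 28m^2 + 35m + 63n − 36m − 45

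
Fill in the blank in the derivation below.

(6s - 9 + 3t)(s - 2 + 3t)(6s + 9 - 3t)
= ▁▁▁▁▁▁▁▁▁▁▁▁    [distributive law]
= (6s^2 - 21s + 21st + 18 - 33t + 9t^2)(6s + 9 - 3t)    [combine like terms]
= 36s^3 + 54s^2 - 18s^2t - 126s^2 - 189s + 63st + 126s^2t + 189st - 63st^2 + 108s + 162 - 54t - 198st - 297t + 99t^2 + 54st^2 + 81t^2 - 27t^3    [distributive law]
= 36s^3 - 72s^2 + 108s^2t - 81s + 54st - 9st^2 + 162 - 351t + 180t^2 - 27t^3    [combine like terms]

By distributive law:

(6s^2 - 12s + 18st - 9s + 18 - 27t + 3st - 6t + 9t^2)(6s + 9 - 3t)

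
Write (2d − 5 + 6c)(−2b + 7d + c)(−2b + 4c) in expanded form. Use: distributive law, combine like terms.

(2d − 5 + 6c)(−2b + 7d + c)(−2b + 4c)
= (−4bd + 14d^2 + 2cd + 10b − 35d − 5c − 12bc + 42cd + 6c^2)(−2b + 4c)    [distributive law]
= (−4bd + 14d^2 + 44cd + 10b − 35d − 5c − 12bc + 6c^2)(−2b + 4c)    [combine like terms]
= 8b^2d − 16bcd − 28bd^2 + 56cd^2 − 88bcd + 176c^2d − 20b^2 + 40bc + 70bd − 140cd + 10bc − 20c^2 + 24b^2c − 48bc^2 − 12bc^2 + 24c^3    [distributive law]
= 8b^2d − 104bcd − 28bd^2 + 56cd^2 + 176c^2d − 20b^2 + 50bc + 70bd − 140cd − 20c^2 + 24b^2c − 60bc^2 + 24c^3    [combine like terms]

8b^2d − 104bcd − 28bd^2 + 56cd^2 + 176c^2d − 20b^2 + 50bc + 70bd − 140cd − 20c^2 + 24b^2c − 60bc^2 + 24c^3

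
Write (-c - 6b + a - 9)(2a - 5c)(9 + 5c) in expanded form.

(-c - 6b + a - 9)(2a - 5c)(9 + 5c)
= (-2ac + 5c² - 12ab + 30bc + 2a² - 5ac - 18a + 45c)(9 + 5c)    [distributive law]
= (-7ac + 5c² - 12ab + 30bc + 2a² - 18a + 45c)(9 + 5c)    [combine like terms]
= -63ac - 35ac² + 45c² + 25c³ - 108ab - 60abc + 270bc + 150bc² + 18a² + 10a²c - 162a - 90ac + 405c + 225c²    [distributive law]
= -153ac - 35ac² + 270c² + 25c³ - 108ab - 60abc + 270bc + 150bc² + 18a² + 10a²c - 162a + 405c    [combine like terms]

-153ac - 35ac² + 270c² + 25c³ - 108ab - 60abc + 270bc + 150bc² + 18a² + 10a²c - 162a + 405c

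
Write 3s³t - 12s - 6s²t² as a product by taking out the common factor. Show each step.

3s(s²t - 4 - 2st²)

3s³t - 12s - 6s²t²
= 3(s³t - 4s - 2s²t²)    [factor out 3]
= 3s(s²t - 4 - 2st²)    [factor out s]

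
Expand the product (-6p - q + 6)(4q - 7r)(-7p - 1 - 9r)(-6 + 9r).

-1008p²q + 1512p²qr + 864pq - 2298pqr + 1503pqr² + 1764p²r - 2646p²r² - 1512pr + 4536pr² - 3402pr³ - 168pq² + 252pq²r - 24q² - 180q²r + 324q²r² + 1122qr - 1629qr² - 567qr³ + 144q - 252r - 1890r² + 3402r³

(-6p - q + 6)(4q - 7r)(-7p - 1 - 9r)(-6 + 9r)
= (-24pq + 42pr - 4q² + 7qr + 24q - 42r)(-7p - 1 - 9r)(-6 + 9r)    [distributive law]
= (168p²q + 24pq + 216pqr - 294p²r - 42pr - 378pr² + 28pq² + 4q² + 36q²r - 49pqr - 7qr - 63qr² - 168pq - 24q - 216qr + 294pr + 42r + 378r²)(-6 + 9r)    [distributive law]
= (168p²q - 144pq + 167pqr - 294p²r + 252pr - 378pr² + 28pq² + 4q² + 36q²r - 223qr - 63qr² - 24q + 42r + 378r²)(-6 + 9r)    [combine like terms]
= -1008p²q + 1512p²qr + 864pq - 1296pqr - 1002pqr + 1503pqr² + 1764p²r - 2646p²r² - 1512pr + 2268pr² + 2268pr² - 3402pr³ - 168pq² + 252pq²r - 24q² + 36q²r - 216q²r + 324q²r² + 1338qr - 2007qr² + 378qr² - 567qr³ + 144q - 216qr - 252r + 378r² - 2268r² + 3402r³    [distributive law]
= -1008p²q + 1512p²qr + 864pq - 2298pqr + 1503pqr² + 1764p²r - 2646p²r² - 1512pr + 4536pr² - 3402pr³ - 168pq² + 252pq²r - 24q² - 180q²r + 324q²r² + 1122qr - 1629qr² - 567qr³ + 144q - 252r - 1890r² + 3402r³    [combine like terms]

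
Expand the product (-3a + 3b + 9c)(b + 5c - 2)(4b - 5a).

-27ab^2 + 15a^2b - 180abc + 75a^2c + 54ab - 30a^2 + 12b^3 + 96b^2c - 24b^2 + 180bc^2 - 225ac^2 - 72bc + 90ac

(-3a + 3b + 9c)(b + 5c - 2)(4b - 5a)
= (-3ab - 15ac + 6a + 3b^2 + 15bc - 6b + 9bc + 45c^2 - 18c)(4b - 5a)    [distributive law]
= (-3ab - 15ac + 6a + 3b^2 + 24bc - 6b + 45c^2 - 18c)(4b - 5a)    [combine like terms]
= -12ab^2 + 15a^2b - 60abc + 75a^2c + 24ab - 30a^2 + 12b^3 - 15ab^2 + 96b^2c - 120abc - 24b^2 + 30ab + 180bc^2 - 225ac^2 - 72bc + 90ac    [distributive law]
= -27ab^2 + 15a^2b - 180abc + 75a^2c + 54ab - 30a^2 + 12b^3 + 96b^2c - 24b^2 + 180bc^2 - 225ac^2 - 72bc + 90ac    [combine like terms]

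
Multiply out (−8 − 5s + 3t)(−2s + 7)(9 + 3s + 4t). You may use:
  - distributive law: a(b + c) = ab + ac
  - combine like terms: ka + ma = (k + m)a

−339s + 33s^2 − 67st − 504 − 35t + 30s^3 + 22s^2t − 24st^2 + 84t^2

(−8 − 5s + 3t)(−2s + 7)(9 + 3s + 4t)
= (16s − 56 + 10s^2 − 35s − 6st + 21t)(9 + 3s + 4t)    [distributive law]
= (−19s − 56 + 10s^2 − 6st + 21t)(9 + 3s + 4t)    [combine like terms]
= −171s − 57s^2 − 76st − 504 − 168s − 224t + 90s^2 + 30s^3 + 40s^2t − 54st − 18s^2t − 24st^2 + 189t + 63st + 84t^2    [distributive law]
= −339s + 33s^2 − 67st − 504 − 35t + 30s^3 + 22s^2t − 24st^2 + 84t^2    [combine like terms]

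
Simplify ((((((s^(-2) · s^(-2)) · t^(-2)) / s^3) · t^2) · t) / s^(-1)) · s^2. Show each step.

((((((s^(-2) · s^(-2)) · t^(-2)) / s^3) · t^2) · t) / s^(-1)) · s^2
= (((((s^(-4) · t^(-2)) / s^3) · t^2) · t) / s^(-1)) · s^2    [product of powers]
= s^(-4)·t    [quotient of powers; product of powers]

s^(-4)·t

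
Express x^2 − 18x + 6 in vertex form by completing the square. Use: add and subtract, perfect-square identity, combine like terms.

(x − 9)^2 − 75

x^2 − 18x + 6
= x^2 − 18x + 81 − 81 + 6    [add and subtract 81]
= (x − 9)^2 − 81 + 6    [perfect-square identity]
= (x − 9)^2 − 75    [combine constants]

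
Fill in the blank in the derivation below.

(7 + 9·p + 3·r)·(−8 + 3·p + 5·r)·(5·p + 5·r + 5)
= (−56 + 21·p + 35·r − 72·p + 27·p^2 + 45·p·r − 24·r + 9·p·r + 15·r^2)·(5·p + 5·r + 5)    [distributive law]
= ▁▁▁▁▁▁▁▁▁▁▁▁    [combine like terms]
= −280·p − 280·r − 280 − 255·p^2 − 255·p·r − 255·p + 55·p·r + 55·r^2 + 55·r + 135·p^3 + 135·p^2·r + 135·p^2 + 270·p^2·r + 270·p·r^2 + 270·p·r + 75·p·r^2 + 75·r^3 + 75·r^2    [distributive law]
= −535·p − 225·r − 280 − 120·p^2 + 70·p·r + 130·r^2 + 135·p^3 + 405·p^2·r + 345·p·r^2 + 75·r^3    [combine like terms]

Applying combine like terms to the line above:

(−56 − 51·p + 11·r + 27·p^2 + 54·p·r + 15·r^2)·(5·p + 5·r + 5)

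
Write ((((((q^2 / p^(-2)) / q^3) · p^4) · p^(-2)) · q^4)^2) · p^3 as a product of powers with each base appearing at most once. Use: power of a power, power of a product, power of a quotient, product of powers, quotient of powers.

((((((q^2 / p^(-2)) / q^3) · p^4) · p^(-2)) · q^4)^2) · p^3
= ((((((q^2 / p^(-2)) / q^3) · p^4) · p^(-2))^2) · ((q^4)^2)) · p^3    [power of a product]
= ((((((q^2 / p^(-2)) / q^3) · p^4)^2) · ((p^(-2))^2)) · ((q^4)^2)) · p^3    [power of a product]
= ((((((q^2 / p^(-2)) / q^3)^2) · ((p^4)^2)) · ((p^(-2))^2)) · ((q^4)^2)) · p^3    [power of a product]
= ((((((q^2 / p^(-2))^2) / ((q^3)^2)) · ((p^4)^2)) · ((p^(-2))^2)) · ((q^4)^2)) · p^3    [power of a quotient]
= (((((((q^2)^2) / ((p^(-2))^2)) / ((q^3)^2)) · ((p^4)^2)) · ((p^(-2))^2)) · ((q^4)^2)) · p^3    [power of a quotient]
= (((((q^4 / ((p^(-2))^2)) / ((q^3)^2)) · ((p^4)^2)) · ((p^(-2))^2)) · ((q^4)^2)) · p^3    [power of a power]
= (((((q^4 / p^(-4)) / ((q^3)^2)) · ((p^4)^2)) · ((p^(-2))^2)) · ((q^4)^2)) · p^3    [power of a power]
= (((((q^4 / p^(-4)) / q^6) · ((p^4)^2)) · ((p^(-2))^2)) · ((q^4)^2)) · p^3    [power of a power]
= (((((q^4 / p^(-4)) / q^6) · p^8) · ((p^(-2))^2)) · ((q^4)^2)) · p^3    [power of a power]
= (((((q^4 / p^(-4)) / q^6) · p^8) · p^(-4)) · ((q^4)^2)) · p^3    [power of a power]
= (((((q^4 / p^(-4)) / q^6) · p^8) · p^(-4)) · q^8) · p^3    [power of a power]
= p^11q^6    [quotient of powers; product of powers]

p^11q^6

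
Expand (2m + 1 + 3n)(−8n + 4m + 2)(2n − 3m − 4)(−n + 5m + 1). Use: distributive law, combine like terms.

−304mn^3 + 292m^2n^2 + 486mn^2 + 164m^3n + 274m^2n + 136mn − 120m^4 − 304m^3 − 246m^2 − 78m − 140n^3 + 80n^2 + 20n − 8 + 48n^4

(2m + 1 + 3n)(−8n + 4m + 2)(2n − 3m − 4)(−n + 5m + 1)
= (−16mn + 8m^2 + 4m − 8n + 4m + 2 − 24n^2 + 12mn + 6n)(2n − 3m − 4)(−n + 5m + 1)    [distributive law]
= (−4mn + 8m^2 + 8m − 2n + 2 − 24n^2)(2n − 3m − 4)(−n + 5m + 1)    [combine like terms]
= (−8mn^2 + 12m^2n + 16mn + 16m^2n − 24m^3 − 32m^2 + 16mn − 24m^2 − 32m − 4n^2 + 6mn + 8n + 4n − 6m − 8 − 48n^3 + 72mn^2 + 96n^2)(−n + 5m + 1)    [distributive law]
= (64mn^2 + 28m^2n + 38mn − 24m^3 − 56m^2 − 38m + 92n^2 + 12n − 8 − 48n^3)(−n + 5m + 1)    [combine like terms]
= −64mn^3 + 320m^2n^2 + 64mn^2 − 28m^2n^2 + 140m^3n + 28m^2n − 38mn^2 + 190m^2n + 38mn + 24m^3n − 120m^4 − 24m^3 + 56m^2n − 280m^3 − 56m^2 + 38mn − 190m^2 − 38m − 92n^3 + 460mn^2 + 92n^2 − 12n^2 + 60mn + 12n + 8n − 40m − 8 + 48n^4 − 240mn^3 − 48n^3    [distributive law]
= −304mn^3 + 292m^2n^2 + 486mn^2 + 164m^3n + 274m^2n + 136mn − 120m^4 − 304m^3 − 246m^2 − 78m − 140n^3 + 80n^2 + 20n − 8 + 48n^4    [combine like terms]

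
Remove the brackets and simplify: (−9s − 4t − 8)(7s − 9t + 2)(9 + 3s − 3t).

−789s^2 − 189s^3 + 348s^2t + 891st − 51st^2 − 714s + 132t^2 − 108t^3 + 624t − 144

(−9s − 4t − 8)(7s − 9t + 2)(9 + 3s − 3t)
= (−63s^2 + 81st − 18s − 28st + 36t^2 − 8t − 56s + 72t − 16)(9 + 3s − 3t)    [distributive law]
= (−63s^2 + 53st − 74s + 36t^2 + 64t − 16)(9 + 3s − 3t)    [combine like terms]
= −567s^2 − 189s^3 + 189s^2t + 477st + 159s^2t − 159st^2 − 666s − 222s^2 + 222st + 324t^2 + 108st^2 − 108t^3 + 576t + 192st − 192t^2 − 144 − 48s + 48t    [distributive law]
= −789s^2 − 189s^3 + 348s^2t + 891st − 51st^2 − 714s + 132t^2 − 108t^3 + 624t − 144    [combine like terms]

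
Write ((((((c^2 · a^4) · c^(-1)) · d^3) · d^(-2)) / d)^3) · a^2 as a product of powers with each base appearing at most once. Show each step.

((((((c^2 · a^4) · c^(-1)) · d^3) · d^(-2)) / d)^3) · a^2
= ((((((c^2 · a^4) · c^(-1)) · d^3) · d^(-2))^3) / (d^3)) · a^2    [power of a quotient]
= ((((((c^2 · a^4) · c^(-1)) · d^3)^3) · ((d^(-2))^3)) / (d^3)) · a^2    [power of a product]
= ((((((c^2 · a^4) · c^(-1))^3) · ((d^3)^3)) · ((d^(-2))^3)) / (d^3)) · a^2    [power of a product]
= ((((((c^2 · a^4)^3) · ((c^(-1))^3)) · ((d^3)^3)) · ((d^(-2))^3)) / (d^3)) · a^2    [power of a product]
= (((((((c^2)^3) · ((a^4)^3)) · ((c^(-1))^3)) · ((d^3)^3)) · ((d^(-2))^3)) / (d^3)) · a^2    [power of a product]
= (((((c^6 · ((a^4)^3)) · ((c^(-1))^3)) · ((d^3)^3)) · ((d^(-2))^3)) / (d^3)) · a^2    [power of a power]
= (((((c^6 · a^12) · ((c^(-1))^3)) · ((d^3)^3)) · ((d^(-2))^3)) / (d^3)) · a^2    [power of a power]
= (((((c^6 · a^12) · c^(-3)) · ((d^3)^3)) · ((d^(-2))^3)) / (d^3)) · a^2    [power of a power]
= (((((c^6 · a^12) · c^(-3)) · d^9) · ((d^(-2))^3)) / (d^3)) · a^2    [power of a power]
= (((((c^6 · a^12) · c^(-3)) · d^9) · d^(-6)) / (d^3)) · a^2    [power of a power]
= a^14c^3    [quotient of powers; product of powers]

a^14c^3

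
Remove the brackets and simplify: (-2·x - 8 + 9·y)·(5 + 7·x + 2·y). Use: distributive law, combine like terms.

(-2·x - 8 + 9·y)·(5 + 7·x + 2·y)
= -10·x - 14·x² - 4·x·y - 40 - 56·x - 16·y + 45·y + 63·x·y + 18·y²    [distributive law]
= -66·x - 14·x² + 59·x·y - 40 + 29·y + 18·y²    [combine like terms]

-66·x - 14·x² + 59·x·y - 40 + 29·y + 18·y²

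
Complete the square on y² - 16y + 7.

(y - 8)² - 57

y² - 16y + 7
= y² - 16y + 64 - 64 + 7    [add and subtract 64]
= (y - 8)² - 64 + 7    [perfect-square identity]
= (y - 8)² - 57    [combine constants]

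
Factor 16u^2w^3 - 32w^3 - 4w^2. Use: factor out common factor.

4w^2(4u^2w - 8w - 1)

16u^2w^3 - 32w^3 - 4w^2
= 4(4u^2w^3 - 8w^3 - w^2)    [factor out 4]
= 4w^2(4u^2w - 8w - 1)    [factor out w^2]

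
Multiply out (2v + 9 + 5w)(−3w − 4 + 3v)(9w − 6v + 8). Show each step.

171vw^2 + 525vw − 66v^2 + 368v − 36v^3 − 543w^2 − 700w − 288 − 135w^3

(2v + 9 + 5w)(−3w − 4 + 3v)(9w − 6v + 8)
= (−6vw − 8v + 6v^2 − 27w − 36 + 27v − 15w^2 − 20w + 15vw)(9w − 6v + 8)    [distributive law]
= (9vw + 19v + 6v^2 − 47w − 36 − 15w^2)(9w − 6v + 8)    [combine like terms]
= 81vw^2 − 54v^2w + 72vw + 171vw − 114v^2 + 152v + 54v^2w − 36v^3 + 48v^2 − 423w^2 + 282vw − 376w − 324w + 216v − 288 − 135w^3 + 90vw^2 − 120w^2    [distributive law]
= 171vw^2 + 525vw − 66v^2 + 368v − 36v^3 − 543w^2 − 700w − 288 − 135w^3    [combine like terms]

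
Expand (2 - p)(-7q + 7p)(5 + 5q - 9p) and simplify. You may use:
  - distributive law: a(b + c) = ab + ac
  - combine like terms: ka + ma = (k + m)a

-70q - 70q^2 + 231pq + 70p - 161p^2 + 35pq^2 - 98p^2q + 63p^3

(2 - p)(-7q + 7p)(5 + 5q - 9p)
= (-14q + 14p + 7pq - 7p^2)(5 + 5q - 9p)    [distributive law]
= -70q - 70q^2 + 126pq + 70p + 70pq - 126p^2 + 35pq + 35pq^2 - 63p^2q - 35p^2 - 35p^2q + 63p^3    [distributive law]
= -70q - 70q^2 + 231pq + 70p - 161p^2 + 35pq^2 - 98p^2q + 63p^3    [combine like terms]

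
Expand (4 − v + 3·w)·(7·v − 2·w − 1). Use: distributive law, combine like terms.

29·v − 11·w − 4 − 7·v^2 + 23·v·w − 6·w^2

(4 − v + 3·w)·(7·v − 2·w − 1)
= 28·v − 8·w − 4 − 7·v^2 + 2·v·w + v + 21·v·w − 6·w^2 − 3·w    [distributive law]
= 29·v − 11·w − 4 − 7·v^2 + 23·v·w − 6·w^2    [combine like terms]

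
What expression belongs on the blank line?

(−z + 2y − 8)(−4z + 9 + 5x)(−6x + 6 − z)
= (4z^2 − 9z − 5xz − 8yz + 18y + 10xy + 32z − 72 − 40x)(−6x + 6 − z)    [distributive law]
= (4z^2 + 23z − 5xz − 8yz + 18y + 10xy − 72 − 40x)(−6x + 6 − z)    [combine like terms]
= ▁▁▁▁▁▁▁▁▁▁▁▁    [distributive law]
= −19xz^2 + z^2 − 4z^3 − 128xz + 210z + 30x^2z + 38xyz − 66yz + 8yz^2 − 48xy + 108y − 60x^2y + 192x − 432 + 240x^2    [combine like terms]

Applying distributive law to the line above:

−24xz^2 + 24z^2 − 4z^3 − 138xz + 138z − 23z^2 + 30x^2z − 30xz + 5xz^2 + 48xyz − 48yz + 8yz^2 − 108xy + 108y − 18yz − 60x^2y + 60xy − 10xyz + 432x − 432 + 72z + 240x^2 − 240x + 40xz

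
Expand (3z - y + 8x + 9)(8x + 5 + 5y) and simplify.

(3z - y + 8x + 9)(8x + 5 + 5y)
= 24xz + 15z + 15yz - 8xy - 5y - 5y^2 + 64x^2 + 40x + 40xy + 72x + 45 + 45y    [distributive law]
= 24xz + 15z + 15yz + 32xy + 40y - 5y^2 + 64x^2 + 112x + 45    [combine like terms]

24xz + 15z + 15yz + 32xy + 40y - 5y^2 + 64x^2 + 112x + 45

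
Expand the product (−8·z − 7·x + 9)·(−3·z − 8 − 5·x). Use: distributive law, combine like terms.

(−8·z − 7·x + 9)·(−3·z − 8 − 5·x)
= 24·z² + 64·z + 40·x·z + 21·x·z + 56·x + 35·x² − 27·z − 72 − 45·x    [distributive law]
= 24·z² + 37·z + 61·x·z + 11·x + 35·x² − 72    [combine like terms]

24·z² + 37·z + 61·x·z + 11·x + 35·x² − 72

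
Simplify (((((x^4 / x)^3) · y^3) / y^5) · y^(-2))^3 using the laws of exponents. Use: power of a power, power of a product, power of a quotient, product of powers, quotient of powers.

x^27y^(-12)

(((((x^4 / x)^3) · y^3) / y^5) · y^(-2))^3
= (((((x^4 / x)^3) · y^3) / y^5)^3) · ((y^(-2))^3)    [power of a product]
= (((((x^4 / x)^3) · y^3)^3) / ((y^5)^3)) · ((y^(-2))^3)    [power of a quotient]
= (((((x^4 / x)^3)^3) · ((y^3)^3)) / ((y^5)^3)) · ((y^(-2))^3)    [power of a product]
= ((((x^4 / x)^9) · ((y^3)^3)) / ((y^5)^3)) · ((y^(-2))^3)    [power of a power]
= (((((x^4)^9) / (x^9)) · ((y^3)^3)) / ((y^5)^3)) · ((y^(-2))^3)    [power of a quotient]
= (((x^36 / (x^9)) · ((y^3)^3)) / ((y^5)^3)) · ((y^(-2))^3)    [power of a power]
= ((x^27 · ((y^3)^3)) / ((y^5)^3)) · ((y^(-2))^3)    [quotient of powers]
= ((x^27 · y^9) / ((y^5)^3)) · ((y^(-2))^3)    [power of a power]
= ((x^27 · y^9) / y^15) · ((y^(-2))^3)    [power of a power]
= ((x^27 · y^9) / y^15) · y^(-6)    [power of a power]
= x^27y^(-12)    [quotient of powers; product of powers]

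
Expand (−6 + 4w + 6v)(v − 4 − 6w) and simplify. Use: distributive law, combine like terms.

(−6 + 4w + 6v)(v − 4 − 6w)
= −6v + 24 + 36w + 4vw − 16w − 24w^2 + 6v^2 − 24v − 36vw    [distributive law]
= −30v + 24 + 20w − 32vw − 24w^2 + 6v^2    [combine like terms]

−30v + 24 + 20w − 32vw − 24w^2 + 6v^2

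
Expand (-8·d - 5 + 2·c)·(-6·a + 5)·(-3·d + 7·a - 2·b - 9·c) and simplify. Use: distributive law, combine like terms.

-144·a·d^2 + 336·a^2·d - 96·a·b·d - 396·a·c·d + 120·d^2 - 370·a·d + 80·b·d + 330·c·d + 210·a^2 - 60·a·b - 200·a·c + 75·d - 175·a + 50·b + 225·c - 84·a^2·c + 24·a·b·c + 108·a·c^2 - 20·b·c - 90·c^2

(-8·d - 5 + 2·c)·(-6·a + 5)·(-3·d + 7·a - 2·b - 9·c)
= (48·a·d - 40·d + 30·a - 25 - 12·a·c + 10·c)·(-3·d + 7·a - 2·b - 9·c)    [distributive law]
= -144·a·d^2 + 336·a^2·d - 96·a·b·d - 432·a·c·d + 120·d^2 - 280·a·d + 80·b·d + 360·c·d - 90·a·d + 210·a^2 - 60·a·b - 270·a·c + 75·d - 175·a + 50·b + 225·c + 36·a·c·d - 84·a^2·c + 24·a·b·c + 108·a·c^2 - 30·c·d + 70·a·c - 20·b·c - 90·c^2    [distributive law]
= -144·a·d^2 + 336·a^2·d - 96·a·b·d - 396·a·c·d + 120·d^2 - 370·a·d + 80·b·d + 330·c·d + 210·a^2 - 60·a·b - 200·a·c + 75·d - 175·a + 50·b + 225·c - 84·a^2·c + 24·a·b·c + 108·a·c^2 - 20·b·c - 90·c^2    [combine like terms]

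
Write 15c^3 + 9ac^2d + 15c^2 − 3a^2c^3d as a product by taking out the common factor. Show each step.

15c^3 + 9ac^2d + 15c^2 − 3a^2c^3d
= 3(5c^3 + 3ac^2d + 5c^2 − a^2c^3d)    [factor out 3]
= 3c^2(5c + 3ad + 5 − a^2cd)    [factor out c^2]

3c^2(5c + 3ad + 5 − a^2cd)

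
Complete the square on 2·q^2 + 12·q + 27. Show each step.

2·q^2 + 12·q + 27
= 2(q^2 + 6·q) + 27    [factor out 2 from the q-terms]
= 2(q^2 + 6·q + 9 − 9) + 27    [add and subtract 9 inside the bracket]
= 2(q + 3)^2 − 18 + 27    [perfect-square identity]
= 2(q + 3)^2 + 9    [combine constants]

2(q + 3)^2 + 9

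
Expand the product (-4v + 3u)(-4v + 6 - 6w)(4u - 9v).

172uv^2 - 144v^3 - 258uv + 216v^2 + 258uvw - 216v^2w - 48u^2v + 72u^2 - 72u^2w

(-4v + 3u)(-4v + 6 - 6w)(4u - 9v)
= (16v^2 - 24v + 24vw - 12uv + 18u - 18uw)(4u - 9v)    [distributive law]
= 64uv^2 - 144v^3 - 96uv + 216v^2 + 96uvw - 216v^2w - 48u^2v + 108uv^2 + 72u^2 - 162uv - 72u^2w + 162uvw    [distributive law]
= 172uv^2 - 144v^3 - 258uv + 216v^2 + 258uvw - 216v^2w - 48u^2v + 72u^2 - 72u^2w    [combine like terms]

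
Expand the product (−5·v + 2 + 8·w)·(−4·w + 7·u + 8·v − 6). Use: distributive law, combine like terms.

(−5·v + 2 + 8·w)·(−4·w + 7·u + 8·v − 6)
= 20·v·w − 35·u·v − 40·v² + 30·v − 8·w + 14·u + 16·v − 12 − 32·w² + 56·u·w + 64·v·w − 48·w    [distributive law]
= 84·v·w − 35·u·v − 40·v² + 46·v − 56·w + 14·u − 12 − 32·w² + 56·u·w    [combine like terms]

84·v·w − 35·u·v − 40·v² + 46·v − 56·w + 14·u − 12 − 32·w² + 56·u·w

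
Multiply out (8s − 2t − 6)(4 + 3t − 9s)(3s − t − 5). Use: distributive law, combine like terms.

618s² − 374st − 502s + 198s²t − 60st² − 216s³ + 56t² + 154t + 6t³ + 120

(8s − 2t − 6)(4 + 3t − 9s)(3s − t − 5)
= (32s + 24st − 72s² − 8t − 6t² + 18st − 24 − 18t + 54s)(3s − t − 5)    [distributive law]
= (86s + 42st − 72s² − 26t − 6t² − 24)(3s − t − 5)    [combine like terms]
= 258s² − 86st − 430s + 126s²t − 42st² − 210st − 216s³ + 72s²t + 360s² − 78st + 26t² + 130t − 18st² + 6t³ + 30t² − 72s + 24t + 120    [distributive law]
= 618s² − 374st − 502s + 198s²t − 60st² − 216s³ + 56t² + 154t + 6t³ + 120    [combine like terms]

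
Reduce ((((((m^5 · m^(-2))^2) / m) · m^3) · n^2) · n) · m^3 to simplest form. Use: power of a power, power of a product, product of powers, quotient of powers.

m^11n^3

((((((m^5 · m^(-2))^2) / m) · m^3) · n^2) · n) · m^3
= (((((((m^5)^2) · ((m^(-2))^2)) / m) · m^3) · n^2) · n) · m^3    [power of a product]
= (((((m^10 · ((m^(-2))^2)) / m) · m^3) · n^2) · n) · m^3    [power of a power]
= (((((m^10 · m^(-4)) / m) · m^3) · n^2) · n) · m^3    [power of a power]
= ((((m^6 / m) · m^3) · n^2) · n) · m^3    [product of powers]
= (((m^5 · m^3) · n^2) · n) · m^3    [quotient of powers]
= ((m^8 · n^2) · n) · m^3    [product of powers]
= m^11n^3    [product of powers]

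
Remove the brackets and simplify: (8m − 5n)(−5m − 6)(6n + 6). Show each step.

−240m^2n − 240m^2 − 138mn − 288m + 150mn^2 + 180n^2 + 180n

(8m − 5n)(−5m − 6)(6n + 6)
= (−40m^2 − 48m + 25mn + 30n)(6n + 6)    [distributive law]
= −240m^2n − 240m^2 − 288mn − 288m + 150mn^2 + 150mn + 180n^2 + 180n    [distributive law]
= −240m^2n − 240m^2 − 138mn − 288m + 150mn^2 + 180n^2 + 180n    [combine like terms]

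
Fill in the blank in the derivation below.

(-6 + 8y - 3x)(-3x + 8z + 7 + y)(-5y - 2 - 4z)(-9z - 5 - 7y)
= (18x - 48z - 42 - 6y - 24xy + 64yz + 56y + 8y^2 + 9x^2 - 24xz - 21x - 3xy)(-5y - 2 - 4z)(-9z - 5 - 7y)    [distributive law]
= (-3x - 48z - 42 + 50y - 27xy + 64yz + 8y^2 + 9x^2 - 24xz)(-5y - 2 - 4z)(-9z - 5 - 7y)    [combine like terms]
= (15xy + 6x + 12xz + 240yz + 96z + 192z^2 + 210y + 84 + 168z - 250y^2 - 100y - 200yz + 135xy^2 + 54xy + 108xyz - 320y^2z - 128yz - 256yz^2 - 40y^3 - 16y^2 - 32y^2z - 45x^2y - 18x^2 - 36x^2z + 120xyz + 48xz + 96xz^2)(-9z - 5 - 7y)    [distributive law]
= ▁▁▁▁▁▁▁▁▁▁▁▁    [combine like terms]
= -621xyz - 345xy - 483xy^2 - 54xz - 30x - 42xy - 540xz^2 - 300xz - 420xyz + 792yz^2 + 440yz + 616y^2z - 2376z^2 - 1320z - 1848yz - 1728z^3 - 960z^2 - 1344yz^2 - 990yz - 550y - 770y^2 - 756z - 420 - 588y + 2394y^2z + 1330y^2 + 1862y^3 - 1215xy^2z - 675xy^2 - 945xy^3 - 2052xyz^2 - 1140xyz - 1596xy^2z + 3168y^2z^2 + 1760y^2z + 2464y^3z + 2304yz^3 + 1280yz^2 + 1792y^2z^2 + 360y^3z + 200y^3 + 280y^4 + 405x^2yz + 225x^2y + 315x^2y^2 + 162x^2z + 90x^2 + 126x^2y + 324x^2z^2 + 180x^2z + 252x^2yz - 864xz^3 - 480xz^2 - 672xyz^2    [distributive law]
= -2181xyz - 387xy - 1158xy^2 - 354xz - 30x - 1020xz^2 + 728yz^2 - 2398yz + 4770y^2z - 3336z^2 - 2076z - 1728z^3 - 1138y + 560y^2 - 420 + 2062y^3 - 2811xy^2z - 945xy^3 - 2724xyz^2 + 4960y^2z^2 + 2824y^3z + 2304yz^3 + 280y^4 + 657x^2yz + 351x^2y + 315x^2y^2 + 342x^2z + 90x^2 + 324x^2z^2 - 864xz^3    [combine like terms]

By combine like terms:

(69xy + 6x + 60xz - 88yz + 264z + 192z^2 + 110y + 84 - 266y^2 + 135xy^2 + 228xyz - 352y^2z - 256yz^2 - 40y^3 - 45x^2y - 18x^2 - 36x^2z + 96xz^2)(-9z - 5 - 7y)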